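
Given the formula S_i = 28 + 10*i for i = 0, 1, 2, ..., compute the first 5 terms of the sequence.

This is an arithmetic sequence.
i=0: S_0 = 28 + 10*0 = 28
i=1: S_1 = 28 + 10*1 = 38
i=2: S_2 = 28 + 10*2 = 48
i=3: S_3 = 28 + 10*3 = 58
i=4: S_4 = 28 + 10*4 = 68
The first 5 terms are: [28, 38, 48, 58, 68]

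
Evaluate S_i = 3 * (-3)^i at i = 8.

S_8 = 3 * (-3)^8 = 3 * 6561 = 19683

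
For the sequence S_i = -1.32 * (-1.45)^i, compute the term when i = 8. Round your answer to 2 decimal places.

S_8 = -1.32 * (-1.45)^8 ≈ -1.32 * 19.5409 ≈ -25.79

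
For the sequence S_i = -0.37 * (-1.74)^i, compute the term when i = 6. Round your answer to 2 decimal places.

S_6 = -0.37 * (-1.74)^6 ≈ -0.37 * 27.7521 ≈ -10.27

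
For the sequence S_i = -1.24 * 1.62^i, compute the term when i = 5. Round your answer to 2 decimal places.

S_5 = -1.24 * 1.62^5 ≈ -1.24 * 11.1577 ≈ -13.84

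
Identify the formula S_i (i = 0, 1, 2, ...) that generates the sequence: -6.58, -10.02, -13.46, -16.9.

Check differences: -10.02 - -6.58 = -3.44
-13.46 - -10.02 = -3.44
Common difference d = -3.44.
First term a = -6.58.
Formula: S_i = -6.58 - 3.44*i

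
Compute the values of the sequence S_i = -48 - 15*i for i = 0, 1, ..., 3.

This is an arithmetic sequence.
i=0: S_0 = -48 + -15*0 = -48
i=1: S_1 = -48 + -15*1 = -63
i=2: S_2 = -48 + -15*2 = -78
i=3: S_3 = -48 + -15*3 = -93
The first 4 terms are: [-48, -63, -78, -93]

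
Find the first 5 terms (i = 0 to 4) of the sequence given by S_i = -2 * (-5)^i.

This is a geometric sequence.
i=0: S_0 = -2 * (-5)^0 = -2
i=1: S_1 = -2 * (-5)^1 = 10
i=2: S_2 = -2 * (-5)^2 = -50
i=3: S_3 = -2 * (-5)^3 = 250
i=4: S_4 = -2 * (-5)^4 = -1250
The first 5 terms are: [-2, 10, -50, 250, -1250]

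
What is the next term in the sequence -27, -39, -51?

Differences: -39 - -27 = -12
This is an arithmetic sequence with common difference d = -12.
Next term = -51 + -12 = -63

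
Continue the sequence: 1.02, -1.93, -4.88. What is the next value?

Differences: -1.93 - 1.02 = -2.95
This is an arithmetic sequence with common difference d = -2.95.
Next term = -4.88 + -2.95 = -7.83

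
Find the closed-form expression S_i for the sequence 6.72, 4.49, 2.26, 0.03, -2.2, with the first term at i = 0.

Check differences: 4.49 - 6.72 = -2.23
2.26 - 4.49 = -2.23
Common difference d = -2.23.
First term a = 6.72.
Formula: S_i = 6.72 - 2.23*i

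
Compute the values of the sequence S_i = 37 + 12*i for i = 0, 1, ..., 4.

This is an arithmetic sequence.
i=0: S_0 = 37 + 12*0 = 37
i=1: S_1 = 37 + 12*1 = 49
i=2: S_2 = 37 + 12*2 = 61
i=3: S_3 = 37 + 12*3 = 73
i=4: S_4 = 37 + 12*4 = 85
The first 5 terms are: [37, 49, 61, 73, 85]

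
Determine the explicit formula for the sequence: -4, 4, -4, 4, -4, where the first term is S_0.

Check ratios: 4 / -4 = -1.0
Common ratio r = -1.
First term a = -4.
Formula: S_i = -4 * (-1)^i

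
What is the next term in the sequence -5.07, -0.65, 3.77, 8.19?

Differences: -0.65 - -5.07 = 4.42
This is an arithmetic sequence with common difference d = 4.42.
Next term = 8.19 + 4.42 = 12.61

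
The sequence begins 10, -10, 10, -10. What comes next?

Ratios: -10 / 10 = -1.0
This is a geometric sequence with common ratio r = -1.
Next term = -10 * -1 = 10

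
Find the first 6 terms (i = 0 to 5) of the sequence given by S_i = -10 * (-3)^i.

This is a geometric sequence.
i=0: S_0 = -10 * (-3)^0 = -10
i=1: S_1 = -10 * (-3)^1 = 30
i=2: S_2 = -10 * (-3)^2 = -90
i=3: S_3 = -10 * (-3)^3 = 270
i=4: S_4 = -10 * (-3)^4 = -810
i=5: S_5 = -10 * (-3)^5 = 2430
The first 6 terms are: [-10, 30, -90, 270, -810, 2430]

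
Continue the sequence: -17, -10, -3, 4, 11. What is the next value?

Differences: -10 - -17 = 7
This is an arithmetic sequence with common difference d = 7.
Next term = 11 + 7 = 18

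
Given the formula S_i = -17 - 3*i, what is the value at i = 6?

S_6 = -17 + -3*6 = -17 + -18 = -35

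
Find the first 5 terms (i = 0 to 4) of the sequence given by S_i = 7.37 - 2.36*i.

This is an arithmetic sequence.
i=0: S_0 = 7.37 + -2.36*0 = 7.37
i=1: S_1 = 7.37 + -2.36*1 = 5.01
i=2: S_2 = 7.37 + -2.36*2 = 2.65
i=3: S_3 = 7.37 + -2.36*3 = 0.29
i=4: S_4 = 7.37 + -2.36*4 = -2.07
The first 5 terms are: [7.37, 5.01, 2.65, 0.29, -2.07]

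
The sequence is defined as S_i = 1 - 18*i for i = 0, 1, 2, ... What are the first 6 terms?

This is an arithmetic sequence.
i=0: S_0 = 1 + -18*0 = 1
i=1: S_1 = 1 + -18*1 = -17
i=2: S_2 = 1 + -18*2 = -35
i=3: S_3 = 1 + -18*3 = -53
i=4: S_4 = 1 + -18*4 = -71
i=5: S_5 = 1 + -18*5 = -89
The first 6 terms are: [1, -17, -35, -53, -71, -89]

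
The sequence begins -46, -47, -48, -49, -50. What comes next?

Differences: -47 - -46 = -1
This is an arithmetic sequence with common difference d = -1.
Next term = -50 + -1 = -51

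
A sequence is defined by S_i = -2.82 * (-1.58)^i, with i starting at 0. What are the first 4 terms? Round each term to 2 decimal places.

This is a geometric sequence.
i=0: S_0 = -2.82 * (-1.58)^0 = -2.82
i=1: S_1 = -2.82 * (-1.58)^1 ≈ 4.46
i=2: S_2 = -2.82 * (-1.58)^2 ≈ -7.04
i=3: S_3 = -2.82 * (-1.58)^3 ≈ 11.12
The first 4 terms are: [-2.82, 4.46, -7.04, 11.12]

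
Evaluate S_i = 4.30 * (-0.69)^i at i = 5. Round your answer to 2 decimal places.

S_5 = 4.3 * (-0.69)^5 ≈ 4.3 * -0.1564 ≈ -0.67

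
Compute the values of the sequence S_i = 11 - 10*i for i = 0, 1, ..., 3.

This is an arithmetic sequence.
i=0: S_0 = 11 + -10*0 = 11
i=1: S_1 = 11 + -10*1 = 1
i=2: S_2 = 11 + -10*2 = -9
i=3: S_3 = 11 + -10*3 = -19
The first 4 terms are: [11, 1, -9, -19]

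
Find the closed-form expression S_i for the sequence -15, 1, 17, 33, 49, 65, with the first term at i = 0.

Check differences: 1 - -15 = 16
17 - 1 = 16
Common difference d = 16.
First term a = -15.
Formula: S_i = -15 + 16*i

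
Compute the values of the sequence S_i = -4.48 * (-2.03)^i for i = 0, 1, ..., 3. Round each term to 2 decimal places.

This is a geometric sequence.
i=0: S_0 = -4.48 * (-2.03)^0 = -4.48
i=1: S_1 = -4.48 * (-2.03)^1 ≈ 9.09
i=2: S_2 = -4.48 * (-2.03)^2 ≈ -18.46
i=3: S_3 = -4.48 * (-2.03)^3 ≈ 37.48
The first 4 terms are: [-4.48, 9.09, -18.46, 37.48]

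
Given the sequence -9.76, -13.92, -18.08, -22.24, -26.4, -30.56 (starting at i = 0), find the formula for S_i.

Check differences: -13.92 - -9.76 = -4.16
-18.08 - -13.92 = -4.16
Common difference d = -4.16.
First term a = -9.76.
Formula: S_i = -9.76 - 4.16*i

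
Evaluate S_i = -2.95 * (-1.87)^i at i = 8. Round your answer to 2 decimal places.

S_8 = -2.95 * (-1.87)^8 ≈ -2.95 * 149.5316 ≈ -441.12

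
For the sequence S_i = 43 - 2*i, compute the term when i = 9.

S_9 = 43 + -2*9 = 43 + -18 = 25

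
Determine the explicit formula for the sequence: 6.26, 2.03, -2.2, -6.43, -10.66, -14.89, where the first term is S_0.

Check differences: 2.03 - 6.26 = -4.23
-2.2 - 2.03 = -4.23
Common difference d = -4.23.
First term a = 6.26.
Formula: S_i = 6.26 - 4.23*i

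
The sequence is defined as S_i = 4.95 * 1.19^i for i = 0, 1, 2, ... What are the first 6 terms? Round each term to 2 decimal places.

This is a geometric sequence.
i=0: S_0 = 4.95 * 1.19^0 = 4.95
i=1: S_1 = 4.95 * 1.19^1 ≈ 5.89
i=2: S_2 = 4.95 * 1.19^2 ≈ 7.01
i=3: S_3 = 4.95 * 1.19^3 ≈ 8.34
i=4: S_4 = 4.95 * 1.19^4 ≈ 9.93
i=5: S_5 = 4.95 * 1.19^5 ≈ 11.81
The first 6 terms are: [4.95, 5.89, 7.01, 8.34, 9.93, 11.81]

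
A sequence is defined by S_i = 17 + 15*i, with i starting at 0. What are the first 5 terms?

This is an arithmetic sequence.
i=0: S_0 = 17 + 15*0 = 17
i=1: S_1 = 17 + 15*1 = 32
i=2: S_2 = 17 + 15*2 = 47
i=3: S_3 = 17 + 15*3 = 62
i=4: S_4 = 17 + 15*4 = 77
The first 5 terms are: [17, 32, 47, 62, 77]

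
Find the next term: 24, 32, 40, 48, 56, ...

Differences: 32 - 24 = 8
This is an arithmetic sequence with common difference d = 8.
Next term = 56 + 8 = 64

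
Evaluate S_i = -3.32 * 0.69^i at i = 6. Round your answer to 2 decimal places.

S_6 = -3.32 * 0.69^6 ≈ -3.32 * 0.1079 ≈ -0.36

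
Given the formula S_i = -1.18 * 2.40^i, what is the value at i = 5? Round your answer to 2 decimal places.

S_5 = -1.18 * 2.4^5 ≈ -1.18 * 79.6262 ≈ -93.96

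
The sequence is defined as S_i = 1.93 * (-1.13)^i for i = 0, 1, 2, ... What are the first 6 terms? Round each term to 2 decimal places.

This is a geometric sequence.
i=0: S_0 = 1.93 * (-1.13)^0 = 1.93
i=1: S_1 = 1.93 * (-1.13)^1 ≈ -2.18
i=2: S_2 = 1.93 * (-1.13)^2 ≈ 2.46
i=3: S_3 = 1.93 * (-1.13)^3 ≈ -2.78
i=4: S_4 = 1.93 * (-1.13)^4 ≈ 3.15
i=5: S_5 = 1.93 * (-1.13)^5 ≈ -3.56
The first 6 terms are: [1.93, -2.18, 2.46, -2.78, 3.15, -3.56]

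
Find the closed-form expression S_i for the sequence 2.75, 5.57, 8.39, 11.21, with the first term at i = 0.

Check differences: 5.57 - 2.75 = 2.82
8.39 - 5.57 = 2.82
Common difference d = 2.82.
First term a = 2.75.
Formula: S_i = 2.75 + 2.82*i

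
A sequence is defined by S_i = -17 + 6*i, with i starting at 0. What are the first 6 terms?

This is an arithmetic sequence.
i=0: S_0 = -17 + 6*0 = -17
i=1: S_1 = -17 + 6*1 = -11
i=2: S_2 = -17 + 6*2 = -5
i=3: S_3 = -17 + 6*3 = 1
i=4: S_4 = -17 + 6*4 = 7
i=5: S_5 = -17 + 6*5 = 13
The first 6 terms are: [-17, -11, -5, 1, 7, 13]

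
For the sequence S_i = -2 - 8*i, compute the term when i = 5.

S_5 = -2 + -8*5 = -2 + -40 = -42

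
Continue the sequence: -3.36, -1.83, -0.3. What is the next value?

Differences: -1.83 - -3.36 = 1.53
This is an arithmetic sequence with common difference d = 1.53.
Next term = -0.3 + 1.53 = 1.23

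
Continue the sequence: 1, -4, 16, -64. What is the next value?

Ratios: -4 / 1 = -4.0
This is a geometric sequence with common ratio r = -4.
Next term = -64 * -4 = 256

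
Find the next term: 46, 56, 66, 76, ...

Differences: 56 - 46 = 10
This is an arithmetic sequence with common difference d = 10.
Next term = 76 + 10 = 86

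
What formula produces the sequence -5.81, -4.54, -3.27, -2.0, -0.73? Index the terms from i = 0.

Check differences: -4.54 - -5.81 = 1.27
-3.27 - -4.54 = 1.27
Common difference d = 1.27.
First term a = -5.81.
Formula: S_i = -5.81 + 1.27*i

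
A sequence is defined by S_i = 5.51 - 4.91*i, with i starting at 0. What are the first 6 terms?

This is an arithmetic sequence.
i=0: S_0 = 5.51 + -4.91*0 = 5.51
i=1: S_1 = 5.51 + -4.91*1 = 0.6
i=2: S_2 = 5.51 + -4.91*2 = -4.31
i=3: S_3 = 5.51 + -4.91*3 = -9.22
i=4: S_4 = 5.51 + -4.91*4 = -14.13
i=5: S_5 = 5.51 + -4.91*5 = -19.04
The first 6 terms are: [5.51, 0.6, -4.31, -9.22, -14.13, -19.04]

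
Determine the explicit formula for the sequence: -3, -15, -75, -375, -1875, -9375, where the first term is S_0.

Check ratios: -15 / -3 = 5.0
Common ratio r = 5.
First term a = -3.
Formula: S_i = -3 * 5^i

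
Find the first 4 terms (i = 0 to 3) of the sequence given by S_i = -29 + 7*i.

This is an arithmetic sequence.
i=0: S_0 = -29 + 7*0 = -29
i=1: S_1 = -29 + 7*1 = -22
i=2: S_2 = -29 + 7*2 = -15
i=3: S_3 = -29 + 7*3 = -8
The first 4 terms are: [-29, -22, -15, -8]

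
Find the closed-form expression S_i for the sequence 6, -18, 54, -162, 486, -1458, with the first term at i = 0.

Check ratios: -18 / 6 = -3.0
Common ratio r = -3.
First term a = 6.
Formula: S_i = 6 * (-3)^i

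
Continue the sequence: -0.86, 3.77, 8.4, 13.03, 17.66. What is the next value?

Differences: 3.77 - -0.86 = 4.63
This is an arithmetic sequence with common difference d = 4.63.
Next term = 17.66 + 4.63 = 22.29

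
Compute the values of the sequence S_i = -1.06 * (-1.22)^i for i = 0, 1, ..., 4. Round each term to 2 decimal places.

This is a geometric sequence.
i=0: S_0 = -1.06 * (-1.22)^0 = -1.06
i=1: S_1 = -1.06 * (-1.22)^1 ≈ 1.29
i=2: S_2 = -1.06 * (-1.22)^2 ≈ -1.58
i=3: S_3 = -1.06 * (-1.22)^3 ≈ 1.92
i=4: S_4 = -1.06 * (-1.22)^4 ≈ -2.35
The first 5 terms are: [-1.06, 1.29, -1.58, 1.92, -2.35]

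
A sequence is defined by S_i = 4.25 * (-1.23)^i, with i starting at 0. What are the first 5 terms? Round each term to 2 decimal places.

This is a geometric sequence.
i=0: S_0 = 4.25 * (-1.23)^0 = 4.25
i=1: S_1 = 4.25 * (-1.23)^1 ≈ -5.23
i=2: S_2 = 4.25 * (-1.23)^2 ≈ 6.43
i=3: S_3 = 4.25 * (-1.23)^3 ≈ -7.91
i=4: S_4 = 4.25 * (-1.23)^4 ≈ 9.73
The first 5 terms are: [4.25, -5.23, 6.43, -7.91, 9.73]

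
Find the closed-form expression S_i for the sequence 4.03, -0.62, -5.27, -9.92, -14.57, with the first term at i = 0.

Check differences: -0.62 - 4.03 = -4.65
-5.27 - -0.62 = -4.65
Common difference d = -4.65.
First term a = 4.03.
Formula: S_i = 4.03 - 4.65*i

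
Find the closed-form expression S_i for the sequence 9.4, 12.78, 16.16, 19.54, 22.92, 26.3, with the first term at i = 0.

Check differences: 12.78 - 9.4 = 3.38
16.16 - 12.78 = 3.38
Common difference d = 3.38.
First term a = 9.4.
Formula: S_i = 9.40 + 3.38*i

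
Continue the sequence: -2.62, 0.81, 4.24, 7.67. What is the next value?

Differences: 0.81 - -2.62 = 3.43
This is an arithmetic sequence with common difference d = 3.43.
Next term = 7.67 + 3.43 = 11.1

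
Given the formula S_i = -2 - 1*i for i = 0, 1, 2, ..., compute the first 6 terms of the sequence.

This is an arithmetic sequence.
i=0: S_0 = -2 + -1*0 = -2
i=1: S_1 = -2 + -1*1 = -3
i=2: S_2 = -2 + -1*2 = -4
i=3: S_3 = -2 + -1*3 = -5
i=4: S_4 = -2 + -1*4 = -6
i=5: S_5 = -2 + -1*5 = -7
The first 6 terms are: [-2, -3, -4, -5, -6, -7]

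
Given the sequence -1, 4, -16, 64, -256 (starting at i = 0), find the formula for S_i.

Check ratios: 4 / -1 = -4.0
Common ratio r = -4.
First term a = -1.
Formula: S_i = -1 * (-4)^i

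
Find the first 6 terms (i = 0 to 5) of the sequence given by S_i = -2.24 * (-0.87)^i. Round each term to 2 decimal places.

This is a geometric sequence.
i=0: S_0 = -2.24 * (-0.87)^0 = -2.24
i=1: S_1 = -2.24 * (-0.87)^1 ≈ 1.95
i=2: S_2 = -2.24 * (-0.87)^2 ≈ -1.7
i=3: S_3 = -2.24 * (-0.87)^3 ≈ 1.48
i=4: S_4 = -2.24 * (-0.87)^4 ≈ -1.28
i=5: S_5 = -2.24 * (-0.87)^5 ≈ 1.12
The first 6 terms are: [-2.24, 1.95, -1.7, 1.48, -1.28, 1.12]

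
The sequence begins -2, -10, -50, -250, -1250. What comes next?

Ratios: -10 / -2 = 5.0
This is a geometric sequence with common ratio r = 5.
Next term = -1250 * 5 = -6250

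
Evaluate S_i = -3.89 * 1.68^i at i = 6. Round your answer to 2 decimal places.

S_6 = -3.89 * 1.68^6 ≈ -3.89 * 22.4831 ≈ -87.46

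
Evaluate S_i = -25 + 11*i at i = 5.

S_5 = -25 + 11*5 = -25 + 55 = 30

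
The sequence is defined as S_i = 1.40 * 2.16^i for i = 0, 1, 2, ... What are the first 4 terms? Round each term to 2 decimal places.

This is a geometric sequence.
i=0: S_0 = 1.4 * 2.16^0 = 1.4
i=1: S_1 = 1.4 * 2.16^1 ≈ 3.02
i=2: S_2 = 1.4 * 2.16^2 ≈ 6.53
i=3: S_3 = 1.4 * 2.16^3 ≈ 14.11
The first 4 terms are: [1.4, 3.02, 6.53, 14.11]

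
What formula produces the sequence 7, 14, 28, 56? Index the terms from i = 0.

Check ratios: 14 / 7 = 2.0
Common ratio r = 2.
First term a = 7.
Formula: S_i = 7 * 2^i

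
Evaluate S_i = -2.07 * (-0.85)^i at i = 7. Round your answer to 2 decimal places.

S_7 = -2.07 * (-0.85)^7 ≈ -2.07 * -0.3206 ≈ 0.66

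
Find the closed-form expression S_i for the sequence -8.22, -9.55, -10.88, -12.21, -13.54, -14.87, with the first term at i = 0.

Check differences: -9.55 - -8.22 = -1.33
-10.88 - -9.55 = -1.33
Common difference d = -1.33.
First term a = -8.22.
Formula: S_i = -8.22 - 1.33*i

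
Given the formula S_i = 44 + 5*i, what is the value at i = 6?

S_6 = 44 + 5*6 = 44 + 30 = 74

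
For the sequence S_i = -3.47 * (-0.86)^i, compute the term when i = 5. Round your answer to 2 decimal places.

S_5 = -3.47 * (-0.86)^5 ≈ -3.47 * -0.4704 ≈ 1.63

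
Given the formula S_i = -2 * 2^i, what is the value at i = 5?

S_5 = -2 * 2^5 = -2 * 32 = -64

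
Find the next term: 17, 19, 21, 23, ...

Differences: 19 - 17 = 2
This is an arithmetic sequence with common difference d = 2.
Next term = 23 + 2 = 25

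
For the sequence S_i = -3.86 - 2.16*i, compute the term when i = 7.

S_7 = -3.86 + -2.16*7 = -3.86 + -15.12 = -18.98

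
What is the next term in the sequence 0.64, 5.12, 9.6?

Differences: 5.12 - 0.64 = 4.48
This is an arithmetic sequence with common difference d = 4.48.
Next term = 9.6 + 4.48 = 14.08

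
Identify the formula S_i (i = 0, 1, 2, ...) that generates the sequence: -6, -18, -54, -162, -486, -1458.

Check ratios: -18 / -6 = 3.0
Common ratio r = 3.
First term a = -6.
Formula: S_i = -6 * 3^i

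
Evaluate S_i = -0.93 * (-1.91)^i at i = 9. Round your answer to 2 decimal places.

S_9 = -0.93 * (-1.91)^9 ≈ -0.93 * -338.2987 ≈ 314.62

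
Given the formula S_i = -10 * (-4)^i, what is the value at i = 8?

S_8 = -10 * (-4)^8 = -10 * 65536 = -655360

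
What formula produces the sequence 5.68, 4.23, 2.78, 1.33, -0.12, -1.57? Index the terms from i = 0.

Check differences: 4.23 - 5.68 = -1.45
2.78 - 4.23 = -1.45
Common difference d = -1.45.
First term a = 5.68.
Formula: S_i = 5.68 - 1.45*i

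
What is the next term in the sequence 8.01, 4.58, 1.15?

Differences: 4.58 - 8.01 = -3.43
This is an arithmetic sequence with common difference d = -3.43.
Next term = 1.15 + -3.43 = -2.28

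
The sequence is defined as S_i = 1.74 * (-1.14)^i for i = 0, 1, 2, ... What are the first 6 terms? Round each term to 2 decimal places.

This is a geometric sequence.
i=0: S_0 = 1.74 * (-1.14)^0 = 1.74
i=1: S_1 = 1.74 * (-1.14)^1 ≈ -1.98
i=2: S_2 = 1.74 * (-1.14)^2 ≈ 2.26
i=3: S_3 = 1.74 * (-1.14)^3 ≈ -2.58
i=4: S_4 = 1.74 * (-1.14)^4 ≈ 2.94
i=5: S_5 = 1.74 * (-1.14)^5 ≈ -3.35
The first 6 terms are: [1.74, -1.98, 2.26, -2.58, 2.94, -3.35]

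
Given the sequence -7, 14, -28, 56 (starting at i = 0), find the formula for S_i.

Check ratios: 14 / -7 = -2.0
Common ratio r = -2.
First term a = -7.
Formula: S_i = -7 * (-2)^i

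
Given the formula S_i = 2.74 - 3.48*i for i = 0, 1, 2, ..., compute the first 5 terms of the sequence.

This is an arithmetic sequence.
i=0: S_0 = 2.74 + -3.48*0 = 2.74
i=1: S_1 = 2.74 + -3.48*1 = -0.74
i=2: S_2 = 2.74 + -3.48*2 = -4.22
i=3: S_3 = 2.74 + -3.48*3 = -7.7
i=4: S_4 = 2.74 + -3.48*4 = -11.18
The first 5 terms are: [2.74, -0.74, -4.22, -7.7, -11.18]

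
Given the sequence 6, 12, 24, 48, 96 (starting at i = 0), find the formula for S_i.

Check ratios: 12 / 6 = 2.0
Common ratio r = 2.
First term a = 6.
Formula: S_i = 6 * 2^i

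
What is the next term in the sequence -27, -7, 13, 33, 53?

Differences: -7 - -27 = 20
This is an arithmetic sequence with common difference d = 20.
Next term = 53 + 20 = 73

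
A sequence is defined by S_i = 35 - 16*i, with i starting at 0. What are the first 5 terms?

This is an arithmetic sequence.
i=0: S_0 = 35 + -16*0 = 35
i=1: S_1 = 35 + -16*1 = 19
i=2: S_2 = 35 + -16*2 = 3
i=3: S_3 = 35 + -16*3 = -13
i=4: S_4 = 35 + -16*4 = -29
The first 5 terms are: [35, 19, 3, -13, -29]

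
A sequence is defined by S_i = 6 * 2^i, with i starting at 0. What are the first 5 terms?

This is a geometric sequence.
i=0: S_0 = 6 * 2^0 = 6
i=1: S_1 = 6 * 2^1 = 12
i=2: S_2 = 6 * 2^2 = 24
i=3: S_3 = 6 * 2^3 = 48
i=4: S_4 = 6 * 2^4 = 96
The first 5 terms are: [6, 12, 24, 48, 96]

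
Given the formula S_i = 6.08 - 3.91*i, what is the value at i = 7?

S_7 = 6.08 + -3.91*7 = 6.08 + -27.37 = -21.29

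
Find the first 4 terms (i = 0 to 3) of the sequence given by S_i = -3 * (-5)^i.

This is a geometric sequence.
i=0: S_0 = -3 * (-5)^0 = -3
i=1: S_1 = -3 * (-5)^1 = 15
i=2: S_2 = -3 * (-5)^2 = -75
i=3: S_3 = -3 * (-5)^3 = 375
The first 4 terms are: [-3, 15, -75, 375]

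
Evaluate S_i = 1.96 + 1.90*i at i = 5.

S_5 = 1.96 + 1.9*5 = 1.96 + 9.5 = 11.46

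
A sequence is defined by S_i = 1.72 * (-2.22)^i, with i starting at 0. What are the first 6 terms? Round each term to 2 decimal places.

This is a geometric sequence.
i=0: S_0 = 1.72 * (-2.22)^0 = 1.72
i=1: S_1 = 1.72 * (-2.22)^1 ≈ -3.82
i=2: S_2 = 1.72 * (-2.22)^2 ≈ 8.48
i=3: S_3 = 1.72 * (-2.22)^3 ≈ -18.82
i=4: S_4 = 1.72 * (-2.22)^4 ≈ 41.78
i=5: S_5 = 1.72 * (-2.22)^5 ≈ -92.75
The first 6 terms are: [1.72, -3.82, 8.48, -18.82, 41.78, -92.75]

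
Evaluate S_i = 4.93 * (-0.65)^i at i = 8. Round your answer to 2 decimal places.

S_8 = 4.93 * (-0.65)^8 ≈ 4.93 * 0.0319 ≈ 0.16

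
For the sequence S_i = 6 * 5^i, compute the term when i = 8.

S_8 = 6 * 5^8 = 6 * 390625 = 2343750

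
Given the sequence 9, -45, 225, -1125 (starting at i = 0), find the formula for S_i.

Check ratios: -45 / 9 = -5.0
Common ratio r = -5.
First term a = 9.
Formula: S_i = 9 * (-5)^i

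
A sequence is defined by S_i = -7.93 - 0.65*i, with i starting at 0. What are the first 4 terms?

This is an arithmetic sequence.
i=0: S_0 = -7.93 + -0.65*0 = -7.93
i=1: S_1 = -7.93 + -0.65*1 = -8.58
i=2: S_2 = -7.93 + -0.65*2 = -9.23
i=3: S_3 = -7.93 + -0.65*3 = -9.88
The first 4 terms are: [-7.93, -8.58, -9.23, -9.88]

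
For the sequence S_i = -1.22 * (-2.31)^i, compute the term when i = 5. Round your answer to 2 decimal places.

S_5 = -1.22 * (-2.31)^5 ≈ -1.22 * -65.7749 ≈ 80.25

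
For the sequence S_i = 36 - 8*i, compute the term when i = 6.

S_6 = 36 + -8*6 = 36 + -48 = -12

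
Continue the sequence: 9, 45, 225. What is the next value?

Ratios: 45 / 9 = 5.0
This is a geometric sequence with common ratio r = 5.
Next term = 225 * 5 = 1125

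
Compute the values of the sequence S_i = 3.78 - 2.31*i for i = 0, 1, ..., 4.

This is an arithmetic sequence.
i=0: S_0 = 3.78 + -2.31*0 = 3.78
i=1: S_1 = 3.78 + -2.31*1 = 1.47
i=2: S_2 = 3.78 + -2.31*2 = -0.84
i=3: S_3 = 3.78 + -2.31*3 = -3.15
i=4: S_4 = 3.78 + -2.31*4 = -5.46
The first 5 terms are: [3.78, 1.47, -0.84, -3.15, -5.46]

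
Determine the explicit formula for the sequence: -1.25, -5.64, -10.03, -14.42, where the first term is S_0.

Check differences: -5.64 - -1.25 = -4.39
-10.03 - -5.64 = -4.39
Common difference d = -4.39.
First term a = -1.25.
Formula: S_i = -1.25 - 4.39*i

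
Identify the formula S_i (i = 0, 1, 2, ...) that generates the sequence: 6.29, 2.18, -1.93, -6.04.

Check differences: 2.18 - 6.29 = -4.11
-1.93 - 2.18 = -4.11
Common difference d = -4.11.
First term a = 6.29.
Formula: S_i = 6.29 - 4.11*i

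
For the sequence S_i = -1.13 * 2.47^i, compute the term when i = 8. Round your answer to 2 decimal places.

S_8 = -1.13 * 2.47^8 ≈ -1.13 * 1385.4014 ≈ -1565.5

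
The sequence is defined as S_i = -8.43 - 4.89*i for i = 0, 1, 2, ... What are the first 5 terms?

This is an arithmetic sequence.
i=0: S_0 = -8.43 + -4.89*0 = -8.43
i=1: S_1 = -8.43 + -4.89*1 = -13.32
i=2: S_2 = -8.43 + -4.89*2 = -18.21
i=3: S_3 = -8.43 + -4.89*3 = -23.1
i=4: S_4 = -8.43 + -4.89*4 = -27.99
The first 5 terms are: [-8.43, -13.32, -18.21, -23.1, -27.99]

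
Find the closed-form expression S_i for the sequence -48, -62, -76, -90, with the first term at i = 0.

Check differences: -62 - -48 = -14
-76 - -62 = -14
Common difference d = -14.
First term a = -48.
Formula: S_i = -48 - 14*i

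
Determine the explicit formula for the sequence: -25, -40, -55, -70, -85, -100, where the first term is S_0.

Check differences: -40 - -25 = -15
-55 - -40 = -15
Common difference d = -15.
First term a = -25.
Formula: S_i = -25 - 15*i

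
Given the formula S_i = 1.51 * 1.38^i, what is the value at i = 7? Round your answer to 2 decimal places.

S_7 = 1.51 * 1.38^7 ≈ 1.51 * 9.5313 ≈ 14.39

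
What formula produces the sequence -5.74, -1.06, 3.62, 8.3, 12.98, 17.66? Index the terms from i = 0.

Check differences: -1.06 - -5.74 = 4.68
3.62 - -1.06 = 4.68
Common difference d = 4.68.
First term a = -5.74.
Formula: S_i = -5.74 + 4.68*i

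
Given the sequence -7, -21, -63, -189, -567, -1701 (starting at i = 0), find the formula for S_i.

Check ratios: -21 / -7 = 3.0
Common ratio r = 3.
First term a = -7.
Formula: S_i = -7 * 3^i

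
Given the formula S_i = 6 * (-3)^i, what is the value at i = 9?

S_9 = 6 * (-3)^9 = 6 * -19683 = -118098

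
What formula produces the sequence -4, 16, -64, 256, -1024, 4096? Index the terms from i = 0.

Check ratios: 16 / -4 = -4.0
Common ratio r = -4.
First term a = -4.
Formula: S_i = -4 * (-4)^i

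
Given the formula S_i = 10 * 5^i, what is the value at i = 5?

S_5 = 10 * 5^5 = 10 * 3125 = 31250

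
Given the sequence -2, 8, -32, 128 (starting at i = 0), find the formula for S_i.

Check ratios: 8 / -2 = -4.0
Common ratio r = -4.
First term a = -2.
Formula: S_i = -2 * (-4)^i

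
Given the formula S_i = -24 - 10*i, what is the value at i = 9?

S_9 = -24 + -10*9 = -24 + -90 = -114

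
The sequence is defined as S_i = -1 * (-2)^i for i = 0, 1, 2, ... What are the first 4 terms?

This is a geometric sequence.
i=0: S_0 = -1 * (-2)^0 = -1
i=1: S_1 = -1 * (-2)^1 = 2
i=2: S_2 = -1 * (-2)^2 = -4
i=3: S_3 = -1 * (-2)^3 = 8
The first 4 terms are: [-1, 2, -4, 8]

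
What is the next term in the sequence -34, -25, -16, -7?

Differences: -25 - -34 = 9
This is an arithmetic sequence with common difference d = 9.
Next term = -7 + 9 = 2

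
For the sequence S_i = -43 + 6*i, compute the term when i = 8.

S_8 = -43 + 6*8 = -43 + 48 = 5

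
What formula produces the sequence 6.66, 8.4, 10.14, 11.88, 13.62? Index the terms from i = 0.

Check differences: 8.4 - 6.66 = 1.74
10.14 - 8.4 = 1.74
Common difference d = 1.74.
First term a = 6.66.
Formula: S_i = 6.66 + 1.74*i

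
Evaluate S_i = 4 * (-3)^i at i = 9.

S_9 = 4 * (-3)^9 = 4 * -19683 = -78732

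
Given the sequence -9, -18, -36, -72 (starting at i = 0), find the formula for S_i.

Check ratios: -18 / -9 = 2.0
Common ratio r = 2.
First term a = -9.
Formula: S_i = -9 * 2^i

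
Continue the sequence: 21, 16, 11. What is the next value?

Differences: 16 - 21 = -5
This is an arithmetic sequence with common difference d = -5.
Next term = 11 + -5 = 6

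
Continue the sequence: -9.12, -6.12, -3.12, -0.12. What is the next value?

Differences: -6.12 - -9.12 = 3.0
This is an arithmetic sequence with common difference d = 3.0.
Next term = -0.12 + 3.0 = 2.88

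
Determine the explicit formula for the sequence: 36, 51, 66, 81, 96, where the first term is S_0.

Check differences: 51 - 36 = 15
66 - 51 = 15
Common difference d = 15.
First term a = 36.
Formula: S_i = 36 + 15*i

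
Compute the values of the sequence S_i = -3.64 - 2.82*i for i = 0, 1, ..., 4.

This is an arithmetic sequence.
i=0: S_0 = -3.64 + -2.82*0 = -3.64
i=1: S_1 = -3.64 + -2.82*1 = -6.46
i=2: S_2 = -3.64 + -2.82*2 = -9.28
i=3: S_3 = -3.64 + -2.82*3 = -12.1
i=4: S_4 = -3.64 + -2.82*4 = -14.92
The first 5 terms are: [-3.64, -6.46, -9.28, -12.1, -14.92]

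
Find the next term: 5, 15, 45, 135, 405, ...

Ratios: 15 / 5 = 3.0
This is a geometric sequence with common ratio r = 3.
Next term = 405 * 3 = 1215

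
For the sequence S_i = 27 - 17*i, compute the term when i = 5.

S_5 = 27 + -17*5 = 27 + -85 = -58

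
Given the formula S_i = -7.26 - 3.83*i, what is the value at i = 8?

S_8 = -7.26 + -3.83*8 = -7.26 + -30.64 = -37.9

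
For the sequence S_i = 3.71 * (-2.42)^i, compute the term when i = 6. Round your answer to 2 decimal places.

S_6 = 3.71 * (-2.42)^6 ≈ 3.71 * 200.8594 ≈ 745.19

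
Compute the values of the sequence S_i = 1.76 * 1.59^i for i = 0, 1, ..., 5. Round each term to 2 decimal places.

This is a geometric sequence.
i=0: S_0 = 1.76 * 1.59^0 = 1.76
i=1: S_1 = 1.76 * 1.59^1 ≈ 2.8
i=2: S_2 = 1.76 * 1.59^2 ≈ 4.45
i=3: S_3 = 1.76 * 1.59^3 ≈ 7.07
i=4: S_4 = 1.76 * 1.59^4 ≈ 11.25
i=5: S_5 = 1.76 * 1.59^5 ≈ 17.89
The first 6 terms are: [1.76, 2.8, 4.45, 7.07, 11.25, 17.89]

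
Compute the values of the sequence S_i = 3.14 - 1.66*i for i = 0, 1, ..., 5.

This is an arithmetic sequence.
i=0: S_0 = 3.14 + -1.66*0 = 3.14
i=1: S_1 = 3.14 + -1.66*1 = 1.48
i=2: S_2 = 3.14 + -1.66*2 = -0.18
i=3: S_3 = 3.14 + -1.66*3 = -1.84
i=4: S_4 = 3.14 + -1.66*4 = -3.5
i=5: S_5 = 3.14 + -1.66*5 = -5.16
The first 6 terms are: [3.14, 1.48, -0.18, -1.84, -3.5, -5.16]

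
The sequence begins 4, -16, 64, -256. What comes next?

Ratios: -16 / 4 = -4.0
This is a geometric sequence with common ratio r = -4.
Next term = -256 * -4 = 1024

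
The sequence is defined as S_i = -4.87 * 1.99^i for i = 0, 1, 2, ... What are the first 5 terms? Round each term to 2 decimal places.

This is a geometric sequence.
i=0: S_0 = -4.87 * 1.99^0 = -4.87
i=1: S_1 = -4.87 * 1.99^1 ≈ -9.69
i=2: S_2 = -4.87 * 1.99^2 ≈ -19.29
i=3: S_3 = -4.87 * 1.99^3 ≈ -38.38
i=4: S_4 = -4.87 * 1.99^4 ≈ -76.37
The first 5 terms are: [-4.87, -9.69, -19.29, -38.38, -76.37]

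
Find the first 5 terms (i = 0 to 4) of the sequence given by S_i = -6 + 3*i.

This is an arithmetic sequence.
i=0: S_0 = -6 + 3*0 = -6
i=1: S_1 = -6 + 3*1 = -3
i=2: S_2 = -6 + 3*2 = 0
i=3: S_3 = -6 + 3*3 = 3
i=4: S_4 = -6 + 3*4 = 6
The first 5 terms are: [-6, -3, 0, 3, 6]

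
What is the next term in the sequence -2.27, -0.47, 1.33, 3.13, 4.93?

Differences: -0.47 - -2.27 = 1.8
This is an arithmetic sequence with common difference d = 1.8.
Next term = 4.93 + 1.8 = 6.73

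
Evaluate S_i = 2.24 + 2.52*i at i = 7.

S_7 = 2.24 + 2.52*7 = 2.24 + 17.64 = 19.88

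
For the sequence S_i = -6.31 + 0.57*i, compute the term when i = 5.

S_5 = -6.31 + 0.57*5 = -6.31 + 2.85 = -3.46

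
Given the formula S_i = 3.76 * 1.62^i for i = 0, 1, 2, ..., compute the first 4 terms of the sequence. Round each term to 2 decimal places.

This is a geometric sequence.
i=0: S_0 = 3.76 * 1.62^0 = 3.76
i=1: S_1 = 3.76 * 1.62^1 ≈ 6.09
i=2: S_2 = 3.76 * 1.62^2 ≈ 9.87
i=3: S_3 = 3.76 * 1.62^3 ≈ 15.99
The first 4 terms are: [3.76, 6.09, 9.87, 15.99]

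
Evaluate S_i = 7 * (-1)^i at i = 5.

S_5 = 7 * (-1)^5 = 7 * -1 = -7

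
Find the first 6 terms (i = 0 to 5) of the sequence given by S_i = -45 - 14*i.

This is an arithmetic sequence.
i=0: S_0 = -45 + -14*0 = -45
i=1: S_1 = -45 + -14*1 = -59
i=2: S_2 = -45 + -14*2 = -73
i=3: S_3 = -45 + -14*3 = -87
i=4: S_4 = -45 + -14*4 = -101
i=5: S_5 = -45 + -14*5 = -115
The first 6 terms are: [-45, -59, -73, -87, -101, -115]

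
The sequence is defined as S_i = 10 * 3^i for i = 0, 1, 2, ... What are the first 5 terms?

This is a geometric sequence.
i=0: S_0 = 10 * 3^0 = 10
i=1: S_1 = 10 * 3^1 = 30
i=2: S_2 = 10 * 3^2 = 90
i=3: S_3 = 10 * 3^3 = 270
i=4: S_4 = 10 * 3^4 = 810
The first 5 terms are: [10, 30, 90, 270, 810]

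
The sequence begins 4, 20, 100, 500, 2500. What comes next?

Ratios: 20 / 4 = 5.0
This is a geometric sequence with common ratio r = 5.
Next term = 2500 * 5 = 12500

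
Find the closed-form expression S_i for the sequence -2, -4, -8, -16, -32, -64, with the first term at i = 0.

Check ratios: -4 / -2 = 2.0
Common ratio r = 2.
First term a = -2.
Formula: S_i = -2 * 2^i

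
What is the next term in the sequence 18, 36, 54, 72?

Differences: 36 - 18 = 18
This is an arithmetic sequence with common difference d = 18.
Next term = 72 + 18 = 90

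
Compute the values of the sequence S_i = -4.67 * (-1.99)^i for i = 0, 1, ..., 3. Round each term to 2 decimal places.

This is a geometric sequence.
i=0: S_0 = -4.67 * (-1.99)^0 = -4.67
i=1: S_1 = -4.67 * (-1.99)^1 ≈ 9.29
i=2: S_2 = -4.67 * (-1.99)^2 ≈ -18.49
i=3: S_3 = -4.67 * (-1.99)^3 ≈ 36.8
The first 4 terms are: [-4.67, 9.29, -18.49, 36.8]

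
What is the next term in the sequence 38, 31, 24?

Differences: 31 - 38 = -7
This is an arithmetic sequence with common difference d = -7.
Next term = 24 + -7 = 17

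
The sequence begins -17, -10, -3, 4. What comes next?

Differences: -10 - -17 = 7
This is an arithmetic sequence with common difference d = 7.
Next term = 4 + 7 = 11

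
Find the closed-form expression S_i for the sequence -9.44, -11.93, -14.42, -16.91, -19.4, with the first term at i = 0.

Check differences: -11.93 - -9.44 = -2.49
-14.42 - -11.93 = -2.49
Common difference d = -2.49.
First term a = -9.44.
Formula: S_i = -9.44 - 2.49*i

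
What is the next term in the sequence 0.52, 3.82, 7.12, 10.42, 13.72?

Differences: 3.82 - 0.52 = 3.3
This is an arithmetic sequence with common difference d = 3.3.
Next term = 13.72 + 3.3 = 17.02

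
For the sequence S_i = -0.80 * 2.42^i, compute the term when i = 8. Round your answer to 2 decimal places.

S_8 = -0.8 * 2.42^8 ≈ -0.8 * 1176.3131 ≈ -941.05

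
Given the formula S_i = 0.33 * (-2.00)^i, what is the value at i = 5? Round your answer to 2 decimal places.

S_5 = 0.33 * (-2.0)^5 = 0.33 * -32 = -10.56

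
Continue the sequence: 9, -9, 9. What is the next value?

Ratios: -9 / 9 = -1.0
This is a geometric sequence with common ratio r = -1.
Next term = 9 * -1 = -9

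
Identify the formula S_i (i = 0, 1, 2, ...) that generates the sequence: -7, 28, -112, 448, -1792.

Check ratios: 28 / -7 = -4.0
Common ratio r = -4.
First term a = -7.
Formula: S_i = -7 * (-4)^i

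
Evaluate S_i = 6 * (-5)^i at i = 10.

S_10 = 6 * (-5)^10 = 6 * 9765625 = 58593750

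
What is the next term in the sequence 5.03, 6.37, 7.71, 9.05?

Differences: 6.37 - 5.03 = 1.34
This is an arithmetic sequence with common difference d = 1.34.
Next term = 9.05 + 1.34 = 10.39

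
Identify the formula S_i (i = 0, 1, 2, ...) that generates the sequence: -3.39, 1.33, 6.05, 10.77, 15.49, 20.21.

Check differences: 1.33 - -3.39 = 4.72
6.05 - 1.33 = 4.72
Common difference d = 4.72.
First term a = -3.39.
Formula: S_i = -3.39 + 4.72*i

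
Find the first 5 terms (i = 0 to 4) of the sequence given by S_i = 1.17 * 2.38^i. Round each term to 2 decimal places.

This is a geometric sequence.
i=0: S_0 = 1.17 * 2.38^0 = 1.17
i=1: S_1 = 1.17 * 2.38^1 ≈ 2.78
i=2: S_2 = 1.17 * 2.38^2 ≈ 6.63
i=3: S_3 = 1.17 * 2.38^3 ≈ 15.77
i=4: S_4 = 1.17 * 2.38^4 ≈ 37.54
The first 5 terms are: [1.17, 2.78, 6.63, 15.77, 37.54]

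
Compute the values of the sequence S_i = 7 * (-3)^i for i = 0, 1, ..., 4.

This is a geometric sequence.
i=0: S_0 = 7 * (-3)^0 = 7
i=1: S_1 = 7 * (-3)^1 = -21
i=2: S_2 = 7 * (-3)^2 = 63
i=3: S_3 = 7 * (-3)^3 = -189
i=4: S_4 = 7 * (-3)^4 = 567
The first 5 terms are: [7, -21, 63, -189, 567]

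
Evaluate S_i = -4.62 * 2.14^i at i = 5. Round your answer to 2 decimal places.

S_5 = -4.62 * 2.14^5 ≈ -4.62 * 44.8817 ≈ -207.35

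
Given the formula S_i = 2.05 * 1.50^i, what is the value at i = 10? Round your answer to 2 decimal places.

S_10 = 2.05 * 1.5^10 ≈ 2.05 * 57.665 ≈ 118.21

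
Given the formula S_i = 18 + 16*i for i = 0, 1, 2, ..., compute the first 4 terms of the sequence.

This is an arithmetic sequence.
i=0: S_0 = 18 + 16*0 = 18
i=1: S_1 = 18 + 16*1 = 34
i=2: S_2 = 18 + 16*2 = 50
i=3: S_3 = 18 + 16*3 = 66
The first 4 terms are: [18, 34, 50, 66]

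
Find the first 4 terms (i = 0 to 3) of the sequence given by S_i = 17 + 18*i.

This is an arithmetic sequence.
i=0: S_0 = 17 + 18*0 = 17
i=1: S_1 = 17 + 18*1 = 35
i=2: S_2 = 17 + 18*2 = 53
i=3: S_3 = 17 + 18*3 = 71
The first 4 terms are: [17, 35, 53, 71]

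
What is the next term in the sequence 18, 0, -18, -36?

Differences: 0 - 18 = -18
This is an arithmetic sequence with common difference d = -18.
Next term = -36 + -18 = -54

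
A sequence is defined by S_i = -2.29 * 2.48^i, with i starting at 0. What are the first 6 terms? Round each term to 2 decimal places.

This is a geometric sequence.
i=0: S_0 = -2.29 * 2.48^0 = -2.29
i=1: S_1 = -2.29 * 2.48^1 ≈ -5.68
i=2: S_2 = -2.29 * 2.48^2 ≈ -14.08
i=3: S_3 = -2.29 * 2.48^3 ≈ -34.93
i=4: S_4 = -2.29 * 2.48^4 ≈ -86.62
i=5: S_5 = -2.29 * 2.48^5 ≈ -214.83
The first 6 terms are: [-2.29, -5.68, -14.08, -34.93, -86.62, -214.83]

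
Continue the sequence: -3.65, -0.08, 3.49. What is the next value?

Differences: -0.08 - -3.65 = 3.57
This is an arithmetic sequence with common difference d = 3.57.
Next term = 3.49 + 3.57 = 7.06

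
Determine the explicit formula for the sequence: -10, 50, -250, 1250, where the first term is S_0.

Check ratios: 50 / -10 = -5.0
Common ratio r = -5.
First term a = -10.
Formula: S_i = -10 * (-5)^i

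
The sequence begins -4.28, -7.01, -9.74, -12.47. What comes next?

Differences: -7.01 - -4.28 = -2.73
This is an arithmetic sequence with common difference d = -2.73.
Next term = -12.47 + -2.73 = -15.2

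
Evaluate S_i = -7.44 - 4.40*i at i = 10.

S_10 = -7.44 + -4.4*10 = -7.44 + -44.0 = -51.44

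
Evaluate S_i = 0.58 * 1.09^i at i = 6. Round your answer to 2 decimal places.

S_6 = 0.58 * 1.09^6 ≈ 0.58 * 1.6771 ≈ 0.97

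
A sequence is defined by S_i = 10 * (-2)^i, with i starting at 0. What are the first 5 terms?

This is a geometric sequence.
i=0: S_0 = 10 * (-2)^0 = 10
i=1: S_1 = 10 * (-2)^1 = -20
i=2: S_2 = 10 * (-2)^2 = 40
i=3: S_3 = 10 * (-2)^3 = -80
i=4: S_4 = 10 * (-2)^4 = 160
The first 5 terms are: [10, -20, 40, -80, 160]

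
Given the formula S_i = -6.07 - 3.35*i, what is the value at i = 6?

S_6 = -6.07 + -3.35*6 = -6.07 + -20.1 = -26.17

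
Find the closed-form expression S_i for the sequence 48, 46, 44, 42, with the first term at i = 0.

Check differences: 46 - 48 = -2
44 - 46 = -2
Common difference d = -2.
First term a = 48.
Formula: S_i = 48 - 2*i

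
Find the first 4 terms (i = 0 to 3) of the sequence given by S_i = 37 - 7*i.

This is an arithmetic sequence.
i=0: S_0 = 37 + -7*0 = 37
i=1: S_1 = 37 + -7*1 = 30
i=2: S_2 = 37 + -7*2 = 23
i=3: S_3 = 37 + -7*3 = 16
The first 4 terms are: [37, 30, 23, 16]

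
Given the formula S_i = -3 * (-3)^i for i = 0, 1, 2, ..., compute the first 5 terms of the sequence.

This is a geometric sequence.
i=0: S_0 = -3 * (-3)^0 = -3
i=1: S_1 = -3 * (-3)^1 = 9
i=2: S_2 = -3 * (-3)^2 = -27
i=3: S_3 = -3 * (-3)^3 = 81
i=4: S_4 = -3 * (-3)^4 = -243
The first 5 terms are: [-3, 9, -27, 81, -243]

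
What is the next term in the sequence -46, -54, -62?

Differences: -54 - -46 = -8
This is an arithmetic sequence with common difference d = -8.
Next term = -62 + -8 = -70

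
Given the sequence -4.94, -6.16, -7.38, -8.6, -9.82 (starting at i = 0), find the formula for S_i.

Check differences: -6.16 - -4.94 = -1.22
-7.38 - -6.16 = -1.22
Common difference d = -1.22.
First term a = -4.94.
Formula: S_i = -4.94 - 1.22*i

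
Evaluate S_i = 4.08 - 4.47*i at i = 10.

S_10 = 4.08 + -4.47*10 = 4.08 + -44.7 = -40.62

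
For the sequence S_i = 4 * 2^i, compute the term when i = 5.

S_5 = 4 * 2^5 = 4 * 32 = 128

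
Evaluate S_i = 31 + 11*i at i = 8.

S_8 = 31 + 11*8 = 31 + 88 = 119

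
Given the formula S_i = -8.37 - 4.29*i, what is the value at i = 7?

S_7 = -8.37 + -4.29*7 = -8.37 + -30.03 = -38.4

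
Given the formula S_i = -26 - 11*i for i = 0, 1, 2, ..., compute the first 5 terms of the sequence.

This is an arithmetic sequence.
i=0: S_0 = -26 + -11*0 = -26
i=1: S_1 = -26 + -11*1 = -37
i=2: S_2 = -26 + -11*2 = -48
i=3: S_3 = -26 + -11*3 = -59
i=4: S_4 = -26 + -11*4 = -70
The first 5 terms are: [-26, -37, -48, -59, -70]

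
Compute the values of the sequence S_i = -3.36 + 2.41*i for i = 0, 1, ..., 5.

This is an arithmetic sequence.
i=0: S_0 = -3.36 + 2.41*0 = -3.36
i=1: S_1 = -3.36 + 2.41*1 = -0.95
i=2: S_2 = -3.36 + 2.41*2 = 1.46
i=3: S_3 = -3.36 + 2.41*3 = 3.87
i=4: S_4 = -3.36 + 2.41*4 = 6.28
i=5: S_5 = -3.36 + 2.41*5 = 8.69
The first 6 terms are: [-3.36, -0.95, 1.46, 3.87, 6.28, 8.69]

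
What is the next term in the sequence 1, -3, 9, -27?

Ratios: -3 / 1 = -3.0
This is a geometric sequence with common ratio r = -3.
Next term = -27 * -3 = 81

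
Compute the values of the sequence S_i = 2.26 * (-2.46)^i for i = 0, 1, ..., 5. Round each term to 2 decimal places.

This is a geometric sequence.
i=0: S_0 = 2.26 * (-2.46)^0 = 2.26
i=1: S_1 = 2.26 * (-2.46)^1 ≈ -5.56
i=2: S_2 = 2.26 * (-2.46)^2 ≈ 13.68
i=3: S_3 = 2.26 * (-2.46)^3 ≈ -33.64
i=4: S_4 = 2.26 * (-2.46)^4 ≈ 82.77
i=5: S_5 = 2.26 * (-2.46)^5 ≈ -203.6
The first 6 terms are: [2.26, -5.56, 13.68, -33.64, 82.77, -203.6]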